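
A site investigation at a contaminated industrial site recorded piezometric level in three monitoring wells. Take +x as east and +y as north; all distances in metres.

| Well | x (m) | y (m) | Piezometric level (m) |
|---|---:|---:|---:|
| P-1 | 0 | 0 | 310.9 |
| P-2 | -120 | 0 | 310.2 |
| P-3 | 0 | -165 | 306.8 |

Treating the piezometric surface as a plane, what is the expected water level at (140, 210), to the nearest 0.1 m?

∂h/∂x = (310.2 − 310.9) / (-120 − 0) = +0.005833
∂h/∂y = (306.8 − 310.9) / (-165 − 0) = +0.02485
h(140, 210) = 310.9 + (+0.005833)·(140) + (+0.02485)·(210) = 310.9 +0.817 +5.218 = 316.935 m.

316.9 m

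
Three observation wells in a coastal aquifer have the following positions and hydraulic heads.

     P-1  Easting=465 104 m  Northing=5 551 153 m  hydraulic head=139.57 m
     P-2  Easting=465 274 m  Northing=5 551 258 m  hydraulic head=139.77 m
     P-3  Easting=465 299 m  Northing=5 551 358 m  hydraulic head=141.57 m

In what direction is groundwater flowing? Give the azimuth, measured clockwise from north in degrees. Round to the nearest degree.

Taking P-1 as reference: P-2−P-1 = (170, 105, +0.20); P-3−P-1 = (195, 205, +2.00).
Solve a·Δx + b·Δy = Δh: det = 170·205 − 195·105 = 14375.
∂h/∂x = [(+0.20)·205 − (+2.00)·105] / 14375 = -0.01176
∂h/∂y = [170·(+2.00) − 195·(+0.20)] / 14375 = +0.02094
Flow direction (−∇h) has components (+0.01176 E, -0.02094 N).
Azimuth = atan2(E, N) = atan2(+0.01176, -0.02094) = 150.7° ≈ 151°.

151°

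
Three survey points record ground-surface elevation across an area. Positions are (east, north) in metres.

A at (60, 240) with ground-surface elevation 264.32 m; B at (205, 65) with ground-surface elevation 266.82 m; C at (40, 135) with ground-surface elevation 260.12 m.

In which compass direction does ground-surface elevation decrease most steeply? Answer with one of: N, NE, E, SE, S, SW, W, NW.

Differences from A: to B (Δx, Δy, Δh) = (145, -175, +2.50); to C = (-20, -105, -4.20).
Solve a·Δx + b·Δy = Δz: det = 145·(-105) − (-20)·(-175) = -18725.
∂z/∂x = [(+2.50)·(-105) − (-4.20)·(-175)] / -18725 = +0.05327
∂z/∂y = [145·(-4.20) − (-20)·(+2.50)] / -18725 = +0.02985
Steepest decrease is along −∇f = (-0.05327 E, -0.02985 N) → southwest.

SW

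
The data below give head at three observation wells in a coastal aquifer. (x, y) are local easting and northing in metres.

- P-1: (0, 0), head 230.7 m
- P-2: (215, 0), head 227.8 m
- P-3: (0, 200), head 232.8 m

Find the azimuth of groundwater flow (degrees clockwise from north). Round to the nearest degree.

128°

∂h/∂x = (227.8 − 230.7) / (215 − 0) = -0.01349
∂h/∂y = (232.8 − 230.7) / (200 − 0) = +0.01050
Flow direction (−∇h) has components (+0.01349 E, -0.01050 N).
Azimuth = atan2(E, N) = atan2(+0.01349, -0.01050) = 127.9° ≈ 128°.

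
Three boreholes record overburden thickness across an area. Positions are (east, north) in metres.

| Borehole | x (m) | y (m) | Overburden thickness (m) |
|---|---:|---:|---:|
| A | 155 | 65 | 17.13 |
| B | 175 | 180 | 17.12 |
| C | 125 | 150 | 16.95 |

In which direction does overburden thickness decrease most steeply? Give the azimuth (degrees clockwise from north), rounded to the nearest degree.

281°

Taking A as reference: B−A = (20, 115, -0.01); C−A = (-30, 85, -0.18).
Determinant of the coordinate differences = 20·85 − (-30)·115 = 5150.
∂d/∂x = [(-0.01)·85 − (-0.18)·115] / 5150 = +0.003854
∂d/∂y = [20·(-0.18) − (-30)·(-0.01)] / 5150 = -0.0007573
Steepest decrease is along −∇f: components (-0.003854 E, +0.0007573 N).
Azimuth = atan2(-0.003854, +0.0007573) = 281.1° ≈ 281°.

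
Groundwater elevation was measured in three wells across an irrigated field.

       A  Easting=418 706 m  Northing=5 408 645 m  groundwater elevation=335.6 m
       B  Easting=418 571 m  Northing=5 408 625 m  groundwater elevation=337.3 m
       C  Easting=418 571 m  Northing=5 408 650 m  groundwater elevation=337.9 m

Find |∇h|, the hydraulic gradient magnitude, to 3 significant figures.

With h = a·x + b·y + c and A as origin, the differences give:
  (-135)·a + (-20)·b = +1.7
  (-135)·a + 5·b = +2.3
Eliminate b (×5 and ×(-20), subtract): -3375·a = 54.50 → a = ∂h/∂x = -0.01615
Back-substitute: b = ∂h/∂y = +0.02400.
|∇h| = √(-0.01615² + 0.02400²) = 0.02893

0.0289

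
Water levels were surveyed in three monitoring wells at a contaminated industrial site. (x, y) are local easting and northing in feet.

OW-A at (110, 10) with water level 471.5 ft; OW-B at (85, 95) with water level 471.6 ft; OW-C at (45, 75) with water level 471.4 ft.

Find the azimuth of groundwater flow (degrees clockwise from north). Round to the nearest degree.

With h = a·x + b·y + c and OW-A as origin, the differences give:
  (-25)·a + 85·b = +0.1
  (-65)·a + 65·b = -0.1
Eliminate b (×65 and ×85, subtract): 3900·a = 15.00 → a = ∂h/∂x = +0.003846
Back-substitute: b = ∂h/∂y = +0.002308.
Flow direction (−∇h) has components (-0.003846 E, -0.002308 N).
Azimuth = atan2(E, N) = atan2(-0.003846, -0.002308) = 239.0° ≈ 239°.

239°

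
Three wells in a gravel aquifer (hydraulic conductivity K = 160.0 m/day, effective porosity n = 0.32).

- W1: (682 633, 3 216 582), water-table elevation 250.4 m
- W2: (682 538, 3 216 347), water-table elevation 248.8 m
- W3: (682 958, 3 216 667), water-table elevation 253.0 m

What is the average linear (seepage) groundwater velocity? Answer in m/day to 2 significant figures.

4.0 m/day

Differences from W1: to W2 (Δx, Δy, Δh) = (-95, -235, -1.6); to W3 = (325, 85, +2.6).
Determinant of the coordinate differences = (-95)·85 − 325·(-235) = 68300.
∂h/∂x = [(-1.6)·85 − (+2.6)·(-235)] / 68300 = +0.006955
∂h/∂y = [(-95)·(+2.6) − 325·(-1.6)] / 68300 = +0.003997
|∇h| = √(0.006955² + 0.003997²) = 0.008022
Seepage velocity v = K·i/n = 160.0 × 0.008022 / 0.32 = 4.011 m/day.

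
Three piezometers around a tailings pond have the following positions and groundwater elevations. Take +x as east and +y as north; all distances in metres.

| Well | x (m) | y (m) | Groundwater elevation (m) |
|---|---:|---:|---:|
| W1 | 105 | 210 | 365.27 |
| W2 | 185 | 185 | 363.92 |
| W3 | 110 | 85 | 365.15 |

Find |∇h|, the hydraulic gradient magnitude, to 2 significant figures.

0.017

Three-point gradient (reference W1): Δ to W2 = (80, -25, -1.35), Δ to W3 = (5, -125, -0.12).
∂h/∂x = -0.01678, ∂h/∂y = +0.0002886 (det = -9875).
|∇h| = √(-0.01678² + 0.0002886²) = 0.01678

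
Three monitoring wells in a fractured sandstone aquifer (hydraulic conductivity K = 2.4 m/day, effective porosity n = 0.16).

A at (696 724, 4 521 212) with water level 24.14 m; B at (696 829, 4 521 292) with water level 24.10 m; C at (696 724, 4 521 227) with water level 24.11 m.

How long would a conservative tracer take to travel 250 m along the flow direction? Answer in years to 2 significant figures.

Differences from A: to B (Δx, Δy, Δh) = (105, 80, -0.04); to C = (0, 15, -0.03).
Solve a·Δx + b·Δy = Δh: det = 105·15 − 0·80 = 1575.
∂h/∂x = [(-0.04)·15 − (-0.03)·80] / 1575 = +0.001143
∂h/∂y = [105·(-0.03) − 0·(-0.04)] / 1575 = -0.002000
|∇h| = √(0.001143² + -0.002000²) = 0.002304
Seepage velocity v = K·i/n = 2.4 × 0.002304 / 0.16 = 0.03456 m/day.
t = 250 / 0.03456 = 7234 days = 19.8 years.

20 years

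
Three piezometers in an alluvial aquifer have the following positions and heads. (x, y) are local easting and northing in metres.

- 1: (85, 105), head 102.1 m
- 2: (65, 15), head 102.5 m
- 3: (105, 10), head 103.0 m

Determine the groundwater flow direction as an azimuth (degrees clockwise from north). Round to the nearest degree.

Taking 1 as reference: 2−1 = (-20, -90, +0.4); 3−1 = (20, -95, +0.9).
Determinant of the coordinate differences = (-20)·(-95) − 20·(-90) = 3700.
∂h/∂x = [(+0.4)·(-95) − (+0.9)·(-90)] / 3700 = +0.01162
∂h/∂y = [(-20)·(+0.9) − 20·(+0.4)] / 3700 = -0.007027
Flow direction (−∇h) has components (-0.01162 E, +0.007027 N).
Azimuth = atan2(E, N) = atan2(-0.01162, +0.007027) = 301.2° ≈ 301°.

301°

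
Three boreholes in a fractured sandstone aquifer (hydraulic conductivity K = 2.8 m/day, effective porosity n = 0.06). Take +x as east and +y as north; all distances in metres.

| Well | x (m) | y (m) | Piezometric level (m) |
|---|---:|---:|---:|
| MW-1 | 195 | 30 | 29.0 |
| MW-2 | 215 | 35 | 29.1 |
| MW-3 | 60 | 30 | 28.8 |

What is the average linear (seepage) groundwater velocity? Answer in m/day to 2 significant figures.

0.66 m/day

With h = a·x + b·y + c and MW-1 as origin, the differences give:
  20·a + 5·b = +0.1
  (-135)·a + 0·b = -0.2
Eliminate b (×0 and ×5, subtract): 675·a = 1.00 → a = ∂h/∂x = +0.001481
Back-substitute: b = ∂h/∂y = +0.01407.
|∇h| = √(0.001481² + 0.01407²) = 0.01415
Seepage velocity v = K·i/n = 2.8 × 0.01415 / 0.06 = 0.6603 m/day.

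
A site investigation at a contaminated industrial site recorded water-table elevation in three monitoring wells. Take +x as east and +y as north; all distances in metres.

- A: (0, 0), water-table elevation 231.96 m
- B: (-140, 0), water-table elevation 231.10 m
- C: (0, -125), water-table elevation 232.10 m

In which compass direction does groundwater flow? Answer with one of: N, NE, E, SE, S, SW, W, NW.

∂h/∂x = (231.10 − 231.96) / (-140 − 0) = +0.006143
∂h/∂y = (232.10 − 231.96) / (-125 − 0) = -0.001120
Flow = −∇h = (-0.006143 east, +0.001120 north), which points west.

W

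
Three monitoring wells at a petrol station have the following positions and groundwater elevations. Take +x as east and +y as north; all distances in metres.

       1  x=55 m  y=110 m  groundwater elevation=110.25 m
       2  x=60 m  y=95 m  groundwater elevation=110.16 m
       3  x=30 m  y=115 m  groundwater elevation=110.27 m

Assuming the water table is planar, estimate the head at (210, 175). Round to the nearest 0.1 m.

Differences from 1: to 2 (Δx, Δy, Δh) = (5, -15, -0.09); to 3 = (-25, 5, +0.02).
Solve a·Δx + b·Δy = Δh: det = 5·5 − (-25)·(-15) = -350.
∂h/∂x = [(-0.09)·5 − (+0.02)·(-15)] / -350 = +0.0004286
∂h/∂y = [5·(+0.02) − (-25)·(-0.09)] / -350 = +0.006143
h(210, 175) = 110.25 + (+0.0004286)·(155) + (+0.006143)·(65) = 110.25 +0.066 +0.399 = 110.716 m.

110.7 m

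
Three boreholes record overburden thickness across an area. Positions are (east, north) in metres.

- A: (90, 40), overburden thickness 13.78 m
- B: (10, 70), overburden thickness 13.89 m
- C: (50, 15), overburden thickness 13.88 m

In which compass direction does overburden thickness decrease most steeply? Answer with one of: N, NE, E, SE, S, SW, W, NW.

NE

Taking A as reference: B−A = (-80, 30, +0.11); C−A = (-40, -25, +0.10).
Determinant of the coordinate differences = (-80)·(-25) − (-40)·30 = 3200.
∂d/∂x = [(+0.11)·(-25) − (+0.10)·30] / 3200 = -0.001797
∂d/∂y = [(-80)·(+0.10) − (-40)·(+0.11)] / 3200 = -0.001125
Steepest decrease is along −∇f = (+0.001797 E, +0.001125 N) → northeast.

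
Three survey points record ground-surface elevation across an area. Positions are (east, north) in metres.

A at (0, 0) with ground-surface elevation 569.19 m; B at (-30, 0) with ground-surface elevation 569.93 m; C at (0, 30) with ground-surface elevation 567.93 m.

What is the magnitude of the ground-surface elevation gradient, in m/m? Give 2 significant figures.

∂z/∂x = (569.93 − 569.19) / (-30 − 0) = -0.02467
∂z/∂y = (567.93 − 569.19) / (30 − 0) = -0.04200
|∇f| = √(-0.02467² + -0.04200²) = 0.04871 m/m

0.049 m/m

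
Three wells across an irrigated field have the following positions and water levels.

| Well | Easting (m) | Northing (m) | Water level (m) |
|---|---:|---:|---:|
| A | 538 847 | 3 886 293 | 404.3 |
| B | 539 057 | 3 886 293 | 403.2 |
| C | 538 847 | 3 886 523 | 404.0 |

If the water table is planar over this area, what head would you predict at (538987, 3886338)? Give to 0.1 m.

∂h/∂x = (403.2 − 404.3) / (539057 − 538847) = -0.005238
∂h/∂y = (404.0 − 404.3) / (3886523 − 3886293) = -0.001304
h(538987, 3886338) = 404.3 + (-0.005238)·(140) + (-0.001304)·(45) = 404.3 -0.733 -0.059 = 403.508 m.

403.5 m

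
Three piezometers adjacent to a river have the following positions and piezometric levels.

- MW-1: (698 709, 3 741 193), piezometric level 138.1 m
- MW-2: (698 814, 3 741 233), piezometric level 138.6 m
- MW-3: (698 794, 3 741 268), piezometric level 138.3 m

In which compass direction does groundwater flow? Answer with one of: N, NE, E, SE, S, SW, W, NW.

Taking MW-1 as reference: MW-2−MW-1 = (105, 40, +0.5); MW-3−MW-1 = (85, 75, +0.2).
Solve a·Δx + b·Δy = Δh: det = 105·75 − 85·40 = 4475.
∂h/∂x = [(+0.5)·75 − (+0.2)·40] / 4475 = +0.006592
∂h/∂y = [105·(+0.2) − 85·(+0.5)] / 4475 = -0.004804
Flow = −∇h = (-0.006592 east, +0.004804 north), which points northwest.

NW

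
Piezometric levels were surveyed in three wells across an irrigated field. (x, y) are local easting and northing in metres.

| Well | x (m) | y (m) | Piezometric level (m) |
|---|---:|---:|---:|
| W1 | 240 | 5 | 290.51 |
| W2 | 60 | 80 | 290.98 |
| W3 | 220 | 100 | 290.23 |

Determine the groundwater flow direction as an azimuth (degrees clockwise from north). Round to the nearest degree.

048°

Three-point gradient (reference W1): Δ to W2 = (-180, 75, +0.47), Δ to W3 = (-20, 95, -0.28).
∂h/∂x = -0.004208, ∂h/∂y = -0.003833 (det = -15600).
Flow direction (−∇h) has components (+0.004208 E, +0.003833 N).
Azimuth = atan2(E, N) = atan2(+0.004208, +0.003833) = 47.7° ≈ 048°.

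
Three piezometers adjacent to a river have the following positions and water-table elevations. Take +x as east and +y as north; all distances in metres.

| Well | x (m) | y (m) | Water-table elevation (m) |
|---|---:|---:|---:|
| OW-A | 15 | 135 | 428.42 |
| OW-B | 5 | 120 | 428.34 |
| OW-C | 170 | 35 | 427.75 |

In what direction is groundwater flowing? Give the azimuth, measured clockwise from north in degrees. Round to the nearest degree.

Taking OW-A as reference: OW-B−OW-A = (-10, -15, -0.08); OW-C−OW-A = (155, -100, -0.67).
Solve a·Δx + b·Δy = Δh: det = (-10)·(-100) − 155·(-15) = 3325.
∂h/∂x = [(-0.08)·(-100) − (-0.67)·(-15)] / 3325 = -0.0006165
∂h/∂y = [(-10)·(-0.67) − 155·(-0.08)] / 3325 = +0.005744
Flow direction (−∇h) has components (+0.0006165 E, -0.005744 N).
Azimuth = atan2(E, N) = atan2(+0.0006165, -0.005744) = 173.9° ≈ 174°.

174°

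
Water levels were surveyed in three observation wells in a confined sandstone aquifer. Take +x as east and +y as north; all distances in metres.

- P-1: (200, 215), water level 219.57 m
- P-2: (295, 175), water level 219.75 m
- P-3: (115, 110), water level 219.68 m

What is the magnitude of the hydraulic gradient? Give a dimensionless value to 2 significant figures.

0.0022

Taking P-1 as reference: P-2−P-1 = (95, -40, +0.18); P-3−P-1 = (-85, -105, +0.11).
Solve a·Δx + b·Δy = Δh: det = 95·(-105) − (-85)·(-40) = -13375.
∂h/∂x = [(+0.18)·(-105) − (+0.11)·(-40)] / -13375 = +0.001084
∂h/∂y = [95·(+0.11) − (-85)·(+0.18)] / -13375 = -0.001925
|∇h| = √(0.001084² + -0.001925²) = 0.002209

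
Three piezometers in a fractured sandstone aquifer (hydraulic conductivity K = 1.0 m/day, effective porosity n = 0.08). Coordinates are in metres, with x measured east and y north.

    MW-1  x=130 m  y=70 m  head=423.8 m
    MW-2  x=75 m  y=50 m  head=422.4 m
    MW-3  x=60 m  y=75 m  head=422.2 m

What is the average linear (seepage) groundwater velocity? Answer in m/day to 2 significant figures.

0.30 m/day

Three-point gradient (reference MW-1): Δ to MW-2 = (-55, -20, -1.4), Δ to MW-3 = (-70, 5, -1.6).
∂h/∂x = +0.02328, ∂h/∂y = +0.005970 (det = -1675).
|∇h| = √(0.02328² + 0.005970²) = 0.02403
Seepage velocity v = K·i/n = 1.0 × 0.02403 / 0.08 = 0.3004 m/day.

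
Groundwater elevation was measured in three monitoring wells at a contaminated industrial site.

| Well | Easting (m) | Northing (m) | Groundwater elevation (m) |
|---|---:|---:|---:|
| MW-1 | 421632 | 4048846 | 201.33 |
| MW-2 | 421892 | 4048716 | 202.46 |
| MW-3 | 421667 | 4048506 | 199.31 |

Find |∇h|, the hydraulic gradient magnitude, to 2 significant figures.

0.010

Three-point gradient (reference MW-1): Δ to MW-2 = (260, -130, +1.13), Δ to MW-3 = (35, -340, -2.02).
∂h/∂x = +0.007714, ∂h/∂y = +0.006735 (det = -83850).
|∇h| = √(0.007714² + 0.006735²) = 0.01024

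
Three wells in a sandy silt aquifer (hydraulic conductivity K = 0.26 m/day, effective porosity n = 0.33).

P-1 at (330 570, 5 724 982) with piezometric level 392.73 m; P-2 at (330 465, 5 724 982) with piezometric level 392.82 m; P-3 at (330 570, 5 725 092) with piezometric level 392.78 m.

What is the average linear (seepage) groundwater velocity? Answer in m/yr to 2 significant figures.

0.28 m/yr

∂h/∂x = (392.82 − 392.73) / (330465 − 330570) = -0.0008571
∂h/∂y = (392.78 − 392.73) / (5725092 − 5724982) = +0.0004545
|∇h| = √(-0.0008571² + 0.0004545²) = 0.0009701
Seepage velocity v = K·i/n = 0.26 × 0.0009701 / 0.33 = 0.0007643 m/day = 0.2792 m/yr.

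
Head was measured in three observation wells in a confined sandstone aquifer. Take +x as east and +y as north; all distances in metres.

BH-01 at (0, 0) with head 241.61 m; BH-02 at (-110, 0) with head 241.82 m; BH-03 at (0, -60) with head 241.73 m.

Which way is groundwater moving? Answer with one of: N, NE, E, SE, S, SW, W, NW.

NE

∂h/∂x = (241.82 − 241.61) / (-110 − 0) = -0.001909
∂h/∂y = (241.73 − 241.61) / (-60 − 0) = -0.002000
Flow = −∇h = (+0.001909 east, +0.002000 north), which points northeast.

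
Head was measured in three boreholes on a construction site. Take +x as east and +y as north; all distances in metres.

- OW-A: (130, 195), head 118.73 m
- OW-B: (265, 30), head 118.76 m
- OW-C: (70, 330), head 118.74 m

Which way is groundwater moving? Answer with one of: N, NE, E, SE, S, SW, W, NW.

Taking OW-A as reference: OW-B−OW-A = (135, -165, +0.03); OW-C−OW-A = (-60, 135, +0.01).
Solve a·Δx + b·Δy = Δh: det = 135·135 − (-60)·(-165) = 8325.
∂h/∂x = [(+0.03)·135 − (+0.01)·(-165)] / 8325 = +0.0006847
∂h/∂y = [135·(+0.01) − (-60)·(+0.03)] / 8325 = +0.0003784
Flow = −∇h = (-0.0006847 east, -0.0003784 north), which points southwest.

SW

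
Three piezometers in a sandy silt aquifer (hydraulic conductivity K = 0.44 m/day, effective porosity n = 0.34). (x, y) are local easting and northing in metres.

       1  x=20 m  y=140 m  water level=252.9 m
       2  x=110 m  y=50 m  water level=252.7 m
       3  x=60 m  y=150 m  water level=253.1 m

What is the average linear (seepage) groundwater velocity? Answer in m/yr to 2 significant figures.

3.2 m/yr

Taking 1 as reference: 2−1 = (90, -90, -0.2); 3−1 = (40, 10, +0.2).
Solve a·Δx + b·Δy = Δh: det = 90·10 − 40·(-90) = 4500.
∂h/∂x = [(-0.2)·10 − (+0.2)·(-90)] / 4500 = +0.003556
∂h/∂y = [90·(+0.2) − 40·(-0.2)] / 4500 = +0.005778
|∇h| = √(0.003556² + 0.005778²) = 0.006785
Seepage velocity v = K·i/n = 0.44 × 0.006785 / 0.34 = 0.008781 m/day = 3.207 m/yr.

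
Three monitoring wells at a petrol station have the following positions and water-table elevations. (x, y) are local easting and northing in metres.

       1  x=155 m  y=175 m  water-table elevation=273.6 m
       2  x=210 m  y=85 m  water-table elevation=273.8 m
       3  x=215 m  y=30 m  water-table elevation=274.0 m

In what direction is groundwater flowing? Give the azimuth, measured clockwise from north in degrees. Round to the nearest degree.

Three-point gradient (reference 1): Δ to 2 = (55, -90, +0.2), Δ to 3 = (60, -145, +0.4).
∂h/∂x = -0.002718, ∂h/∂y = -0.003883 (det = -2575).
Flow direction (−∇h) has components (+0.002718 E, +0.003883 N).
Azimuth = atan2(E, N) = atan2(+0.002718, +0.003883) = 35.0° ≈ 035°.

035°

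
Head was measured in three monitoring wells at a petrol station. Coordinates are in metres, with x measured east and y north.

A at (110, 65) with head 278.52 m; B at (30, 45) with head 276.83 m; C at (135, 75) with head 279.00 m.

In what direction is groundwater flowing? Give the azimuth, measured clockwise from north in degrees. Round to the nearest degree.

298°

Differences from A: to B (Δx, Δy, Δh) = (-80, -20, -1.69); to C = (25, 10, +0.48).
Solve a·Δx + b·Δy = Δh: det = (-80)·10 − 25·(-20) = -300.
∂h/∂x = [(-1.69)·10 − (+0.48)·(-20)] / -300 = +0.02433
∂h/∂y = [(-80)·(+0.48) − 25·(-1.69)] / -300 = -0.01283
Flow direction (−∇h) has components (-0.02433 E, +0.01283 N).
Azimuth = atan2(E, N) = atan2(-0.02433, +0.01283) = 297.8° ≈ 298°.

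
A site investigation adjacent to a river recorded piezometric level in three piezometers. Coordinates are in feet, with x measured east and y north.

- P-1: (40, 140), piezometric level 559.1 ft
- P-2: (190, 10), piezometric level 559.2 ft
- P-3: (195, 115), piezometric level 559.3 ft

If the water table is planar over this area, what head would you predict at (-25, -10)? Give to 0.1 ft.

With h = a·x + b·y + c and P-1 as origin, the differences give:
  150·a + (-130)·b = +0.1
  155·a + (-25)·b = +0.2
Eliminate b (×(-25) and ×(-130), subtract): 16400·a = 23.50 → a = ∂h/∂x = +0.001433
Back-substitute: b = ∂h/∂y = +0.0008841.
h(-25, -10) = 559.1 + (+0.001433)·(-65) + (+0.0008841)·(-150) = 559.1 -0.093 -0.133 = 558.874 ft.

558.9 ft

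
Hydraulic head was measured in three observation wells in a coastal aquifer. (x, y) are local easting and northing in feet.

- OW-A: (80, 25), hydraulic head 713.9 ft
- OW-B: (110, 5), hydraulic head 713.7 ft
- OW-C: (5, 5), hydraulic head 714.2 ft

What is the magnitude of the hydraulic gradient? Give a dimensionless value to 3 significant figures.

Differences from OW-A: to OW-B (Δx, Δy, Δh) = (30, -20, -0.2); to OW-C = (-75, -20, +0.3).
Determinant of the coordinate differences = 30·(-20) − (-75)·(-20) = -2100.
∂h/∂x = [(-0.2)·(-20) − (+0.3)·(-20)] / -2100 = -0.004762
∂h/∂y = [30·(+0.3) − (-75)·(-0.2)] / -2100 = +0.002857
|∇h| = √(-0.004762² + 0.002857²) = 0.005553

0.00555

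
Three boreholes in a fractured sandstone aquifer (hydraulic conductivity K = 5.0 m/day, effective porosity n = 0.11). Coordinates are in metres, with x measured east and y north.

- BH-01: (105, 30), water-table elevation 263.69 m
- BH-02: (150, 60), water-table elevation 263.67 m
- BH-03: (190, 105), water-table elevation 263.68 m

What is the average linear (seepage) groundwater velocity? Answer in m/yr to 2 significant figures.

35 m/yr

Taking BH-01 as reference: BH-02−BH-01 = (45, 30, -0.02); BH-03−BH-01 = (85, 75, -0.01).
Determinant of the coordinate differences = 45·75 − 85·30 = 825.
∂h/∂x = [(-0.02)·75 − (-0.01)·30] / 825 = -0.001455
∂h/∂y = [45·(-0.01) − 85·(-0.02)] / 825 = +0.001515
|∇h| = √(-0.001455² + 0.001515²) = 0.002101
Seepage velocity v = K·i/n = 5.0 × 0.002101 / 0.11 = 0.0955 m/day = 34.88 m/yr.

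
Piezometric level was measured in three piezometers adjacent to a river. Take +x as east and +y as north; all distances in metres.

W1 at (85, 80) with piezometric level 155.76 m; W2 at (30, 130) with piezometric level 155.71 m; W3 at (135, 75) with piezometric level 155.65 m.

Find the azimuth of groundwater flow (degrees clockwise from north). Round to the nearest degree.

034°

Taking W1 as reference: W2−W1 = (-55, 50, -0.05); W3−W1 = (50, -5, -0.11).
Determinant of the coordinate differences = (-55)·(-5) − 50·50 = -2225.
∂h/∂x = [(-0.05)·(-5) − (-0.11)·50] / -2225 = -0.002584
∂h/∂y = [(-55)·(-0.11) − 50·(-0.05)] / -2225 = -0.003843
Flow direction (−∇h) has components (+0.002584 E, +0.003843 N).
Azimuth = atan2(E, N) = atan2(+0.002584, +0.003843) = 33.9° ≈ 034°.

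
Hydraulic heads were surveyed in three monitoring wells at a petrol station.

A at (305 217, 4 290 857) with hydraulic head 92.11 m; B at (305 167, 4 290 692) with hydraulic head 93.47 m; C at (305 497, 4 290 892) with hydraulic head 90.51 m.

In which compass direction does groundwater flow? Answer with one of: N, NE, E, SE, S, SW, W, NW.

NE

With h = a·x + b·y + c and A as origin, the differences give:
  (-50)·a + (-165)·b = +1.36
  280·a + 35·b = -1.60
Eliminate b (×35 and ×(-165), subtract): 44450·a = -216.400 → a = ∂h/∂x = -0.004868
Back-substitute: b = ∂h/∂y = -0.006767.
Flow = −∇h = (+0.004868 east, +0.006767 north), which points northeast.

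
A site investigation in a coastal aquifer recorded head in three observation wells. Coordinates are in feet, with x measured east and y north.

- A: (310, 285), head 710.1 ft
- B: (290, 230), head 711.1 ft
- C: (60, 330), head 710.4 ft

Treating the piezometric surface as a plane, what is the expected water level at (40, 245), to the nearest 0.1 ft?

Differences from A: to B (Δx, Δy, Δh) = (-20, -55, +1.0); to C = (-250, 45, +0.3).
Solve a·Δx + b·Δy = Δh: det = (-20)·45 − (-250)·(-55) = -14650.
∂h/∂x = [(+1.0)·45 − (+0.3)·(-55)] / -14650 = -0.004198
∂h/∂y = [(-20)·(+0.3) − (-250)·(+1.0)] / -14650 = -0.01666
h(40, 245) = 710.1 + (-0.004198)·(-270) + (-0.01666)·(-40) = 710.1 +1.133 +0.666 = 711.900 ft.

711.9 ft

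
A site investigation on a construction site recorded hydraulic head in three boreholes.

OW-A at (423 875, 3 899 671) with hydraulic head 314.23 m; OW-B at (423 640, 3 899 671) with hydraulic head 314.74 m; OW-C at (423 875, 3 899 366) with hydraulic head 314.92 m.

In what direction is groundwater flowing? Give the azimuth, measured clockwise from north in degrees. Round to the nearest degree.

∂h/∂x = (314.74 − 314.23) / (423640 − 423875) = -0.002170
∂h/∂y = (314.92 − 314.23) / (3899366 − 3899671) = -0.002262
Flow direction (−∇h) has components (+0.002170 E, +0.002262 N).
Azimuth = atan2(E, N) = atan2(+0.002170, +0.002262) = 43.8° ≈ 044°.

044°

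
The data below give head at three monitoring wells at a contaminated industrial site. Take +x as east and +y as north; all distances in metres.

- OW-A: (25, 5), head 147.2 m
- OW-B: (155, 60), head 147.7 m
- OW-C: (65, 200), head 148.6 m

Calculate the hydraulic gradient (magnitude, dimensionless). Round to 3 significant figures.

With h = a·x + b·y + c and OW-A as origin, the differences give:
  130·a + 55·b = +0.5
  40·a + 195·b = +1.4
Eliminate b (×195 and ×55, subtract): 23150·a = 20.50 → a = ∂h/∂x = +0.0008855
Back-substitute: b = ∂h/∂y = +0.006998.
|∇h| = √(0.0008855² + 0.006998²) = 0.007054

0.00705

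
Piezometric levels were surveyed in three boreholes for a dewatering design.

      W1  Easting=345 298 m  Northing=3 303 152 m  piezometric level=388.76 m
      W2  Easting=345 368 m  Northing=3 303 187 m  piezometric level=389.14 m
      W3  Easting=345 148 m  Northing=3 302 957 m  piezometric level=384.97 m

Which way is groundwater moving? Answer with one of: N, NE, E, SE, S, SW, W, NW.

S

With h = a·x + b·y + c and W1 as origin, the differences give:
  70·a + 35·b = +0.38
  (-150)·a + (-195)·b = -3.79
Eliminate b (×(-195) and ×35, subtract): -8400·a = 58.550 → a = ∂h/∂x = -0.006970
Back-substitute: b = ∂h/∂y = +0.02480.
Flow = −∇h = (+0.006970 east, -0.02480 north), which points south.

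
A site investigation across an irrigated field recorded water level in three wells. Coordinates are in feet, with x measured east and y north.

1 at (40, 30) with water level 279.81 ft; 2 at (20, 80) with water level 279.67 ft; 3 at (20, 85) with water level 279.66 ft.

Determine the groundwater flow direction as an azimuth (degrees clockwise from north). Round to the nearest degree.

315°

Differences from 1: to 2 (Δx, Δy, Δh) = (-20, 50, -0.14); to 3 = (-20, 55, -0.15).
Determinant of the coordinate differences = (-20)·55 − (-20)·50 = -100.
∂h/∂x = [(-0.14)·55 − (-0.15)·50] / -100 = +0.002000
∂h/∂y = [(-20)·(-0.15) − (-20)·(-0.14)] / -100 = -0.002000
Flow direction (−∇h) has components (-0.002000 E, +0.002000 N).
Azimuth = atan2(E, N) = atan2(-0.002000, +0.002000) = 315.0° ≈ 315°.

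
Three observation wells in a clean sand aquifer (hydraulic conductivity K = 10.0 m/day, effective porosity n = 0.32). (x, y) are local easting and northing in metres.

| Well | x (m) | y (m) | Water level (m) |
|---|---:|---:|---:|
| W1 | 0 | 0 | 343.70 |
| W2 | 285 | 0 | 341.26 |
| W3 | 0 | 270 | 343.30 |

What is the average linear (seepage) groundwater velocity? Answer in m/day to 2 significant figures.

0.27 m/day

∂h/∂x = (341.26 − 343.70) / (285 − 0) = -0.008561
∂h/∂y = (343.30 − 343.70) / (270 − 0) = -0.001481
|∇h| = √(-0.008561² + -0.001481²) = 0.008688
Seepage velocity v = K·i/n = 10.0 × 0.008688 / 0.32 = 0.2715 m/day.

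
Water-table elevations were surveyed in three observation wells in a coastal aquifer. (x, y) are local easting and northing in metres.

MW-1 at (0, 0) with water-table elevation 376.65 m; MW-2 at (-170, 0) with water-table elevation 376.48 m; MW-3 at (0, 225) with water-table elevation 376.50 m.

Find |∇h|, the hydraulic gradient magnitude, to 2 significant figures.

0.0012

∂h/∂x = (376.48 − 376.65) / (-170 − 0) = +0.0010000
∂h/∂y = (376.50 − 376.65) / (225 − 0) = -0.0006667
|∇h| = √(0.0010000² + -0.0006667²) = 0.001202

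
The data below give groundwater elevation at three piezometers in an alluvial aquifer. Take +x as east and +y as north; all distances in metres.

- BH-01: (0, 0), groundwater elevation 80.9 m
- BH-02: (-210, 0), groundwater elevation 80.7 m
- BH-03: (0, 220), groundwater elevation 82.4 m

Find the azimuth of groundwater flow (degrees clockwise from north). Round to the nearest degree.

∂h/∂x = (80.7 − 80.9) / (-210 − 0) = +0.0009524
∂h/∂y = (82.4 − 80.9) / (220 − 0) = +0.006818
Flow direction (−∇h) has components (-0.0009524 E, -0.006818 N).
Azimuth = atan2(E, N) = atan2(-0.0009524, -0.006818) = 188.0° ≈ 188°.

188°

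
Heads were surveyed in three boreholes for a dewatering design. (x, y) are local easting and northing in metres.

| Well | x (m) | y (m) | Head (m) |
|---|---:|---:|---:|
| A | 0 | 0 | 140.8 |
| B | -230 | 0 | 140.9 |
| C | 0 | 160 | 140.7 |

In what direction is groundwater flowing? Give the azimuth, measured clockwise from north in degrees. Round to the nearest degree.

∂h/∂x = (140.9 − 140.8) / (-230 − 0) = -0.0004348
∂h/∂y = (140.7 − 140.8) / (160 − 0) = -0.0006250
Flow direction (−∇h) has components (+0.0004348 E, +0.0006250 N).
Azimuth = atan2(E, N) = atan2(+0.0004348, +0.0006250) = 34.8° ≈ 035°.

035°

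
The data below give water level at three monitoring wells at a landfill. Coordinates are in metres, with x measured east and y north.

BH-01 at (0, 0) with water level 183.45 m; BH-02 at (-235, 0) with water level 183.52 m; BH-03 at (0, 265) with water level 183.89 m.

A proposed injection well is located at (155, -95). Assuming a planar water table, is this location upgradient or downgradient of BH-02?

downgradient

∂h/∂x = (183.52 − 183.45) / (-235 − 0) = -0.0002979
∂h/∂y = (183.89 − 183.45) / (265 − 0) = +0.001660
Head at (155, -95) = 183.45 + (-0.0002979)·(155) + (+0.001660)·(-95) = 183.25 m.
That is lower than the 183.52 m at BH-02, so the point is downgradient.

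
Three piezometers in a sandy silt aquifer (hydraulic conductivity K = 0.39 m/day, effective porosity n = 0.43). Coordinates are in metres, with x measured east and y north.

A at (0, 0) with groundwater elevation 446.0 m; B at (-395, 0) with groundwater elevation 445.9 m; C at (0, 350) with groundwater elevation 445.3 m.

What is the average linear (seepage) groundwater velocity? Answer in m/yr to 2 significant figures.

0.67 m/yr

∂h/∂x = (445.9 − 446.0) / (-395 − 0) = +0.0002532
∂h/∂y = (445.3 − 446.0) / (350 − 0) = -0.002000
|∇h| = √(0.0002532² + -0.002000²) = 0.002016
Seepage velocity v = K·i/n = 0.39 × 0.002016 / 0.43 = 0.001828 m/day = 0.6677 m/yr.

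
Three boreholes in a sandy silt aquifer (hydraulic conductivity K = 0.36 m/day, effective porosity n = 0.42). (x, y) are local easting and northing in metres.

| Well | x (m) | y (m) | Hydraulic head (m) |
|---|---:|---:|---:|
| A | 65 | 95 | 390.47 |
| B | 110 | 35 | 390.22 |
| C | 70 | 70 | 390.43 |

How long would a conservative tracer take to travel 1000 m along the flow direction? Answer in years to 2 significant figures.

Differences from A: to B (Δx, Δy, Δh) = (45, -60, -0.25); to C = (5, -25, -0.04).
Solve a·Δx + b·Δy = Δh: det = 45·(-25) − 5·(-60) = -825.
∂h/∂x = [(-0.25)·(-25) − (-0.04)·(-60)] / -825 = -0.004667
∂h/∂y = [45·(-0.04) − 5·(-0.25)] / -825 = +0.0006667
|∇h| = √(-0.004667² + 0.0006667²) = 0.004714
Seepage velocity v = K·i/n = 0.36 × 0.004714 / 0.42 = 0.004041 m/day.
t = 1000 / 0.004041 = 2.475e+05 days = 678 years.

680 years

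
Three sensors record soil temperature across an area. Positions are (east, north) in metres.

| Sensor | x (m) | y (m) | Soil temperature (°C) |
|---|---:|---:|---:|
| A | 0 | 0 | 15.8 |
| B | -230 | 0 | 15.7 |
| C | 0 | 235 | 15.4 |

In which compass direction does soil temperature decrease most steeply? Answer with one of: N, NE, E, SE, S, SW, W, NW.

N

∂T/∂x = (15.7 − 15.8) / (-230 − 0) = +0.0004348
∂T/∂y = (15.4 − 15.8) / (235 − 0) = -0.001702
Steepest decrease is along −∇f = (-0.0004348 E, +0.001702 N) → north.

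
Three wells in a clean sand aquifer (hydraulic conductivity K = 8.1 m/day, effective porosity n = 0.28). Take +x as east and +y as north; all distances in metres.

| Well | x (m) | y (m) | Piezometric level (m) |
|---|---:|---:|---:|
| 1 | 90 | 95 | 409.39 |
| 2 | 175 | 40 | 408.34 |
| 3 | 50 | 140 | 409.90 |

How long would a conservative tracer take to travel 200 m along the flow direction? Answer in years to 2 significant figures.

1.6 years

Differences from 1: to 2 (Δx, Δy, Δh) = (85, -55, -1.05); to 3 = (-40, 45, +0.51).
Solve a·Δx + b·Δy = Δh: det = 85·45 − (-40)·(-55) = 1625.
∂h/∂x = [(-1.05)·45 − (+0.51)·(-55)] / 1625 = -0.01182
∂h/∂y = [85·(+0.51) − (-40)·(-1.05)] / 1625 = +0.0008308
|∇h| = √(-0.01182² + 0.0008308²) = 0.01185
Seepage velocity v = K·i/n = 8.1 × 0.01185 / 0.28 = 0.3428 m/day.
t = 200 / 0.3428 = 583.4 days = 1.6 years.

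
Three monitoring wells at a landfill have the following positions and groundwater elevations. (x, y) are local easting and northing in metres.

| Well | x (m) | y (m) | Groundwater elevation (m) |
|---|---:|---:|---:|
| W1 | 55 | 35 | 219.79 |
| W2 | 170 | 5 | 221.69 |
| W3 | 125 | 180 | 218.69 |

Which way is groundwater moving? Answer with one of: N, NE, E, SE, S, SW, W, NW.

NW

Differences from W1: to W2 (Δx, Δy, Δh) = (115, -30, +1.90); to W3 = (70, 145, -1.10).
Determinant of the coordinate differences = 115·145 − 70·(-30) = 18775.
∂h/∂x = [(+1.90)·145 − (-1.10)·(-30)] / 18775 = +0.01292
∂h/∂y = [115·(-1.10) − 70·(+1.90)] / 18775 = -0.01382
Flow = −∇h = (-0.01292 east, +0.01382 north), which points northwest.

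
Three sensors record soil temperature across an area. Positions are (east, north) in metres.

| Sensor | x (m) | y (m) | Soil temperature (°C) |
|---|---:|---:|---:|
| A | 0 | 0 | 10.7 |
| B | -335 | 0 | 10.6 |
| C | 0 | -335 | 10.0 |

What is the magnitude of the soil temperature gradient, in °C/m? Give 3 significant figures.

0.00211 °C/m

∂T/∂x = (10.6 − 10.7) / (-335 − 0) = +0.0002985
∂T/∂y = (10.0 − 10.7) / (-335 − 0) = +0.002090
|∇f| = √(0.0002985² + 0.002090²) = 0.002111 °C/m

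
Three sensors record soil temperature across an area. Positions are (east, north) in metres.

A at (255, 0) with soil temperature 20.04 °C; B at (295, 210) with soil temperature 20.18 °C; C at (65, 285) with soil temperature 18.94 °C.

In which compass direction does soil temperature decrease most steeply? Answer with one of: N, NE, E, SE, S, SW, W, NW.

With T = a·x + b·y + c and A as origin, the differences give:
  40·a + 210·b = +0.14
  (-190)·a + 285·b = -1.10
Eliminate b (×285 and ×210, subtract): 51300·a = 270.900 → a = ∂T/∂x = +0.005281
Back-substitute: b = ∂T/∂y = -0.0003392.
Steepest decrease is along −∇f = (-0.005281 E, +0.0003392 N) → west.

W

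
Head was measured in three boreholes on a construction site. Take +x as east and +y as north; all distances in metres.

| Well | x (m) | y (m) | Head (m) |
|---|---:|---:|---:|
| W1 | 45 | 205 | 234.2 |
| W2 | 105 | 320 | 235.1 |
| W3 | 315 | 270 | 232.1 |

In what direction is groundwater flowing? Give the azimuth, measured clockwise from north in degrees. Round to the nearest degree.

With h = a·x + b·y + c and W1 as origin, the differences give:
  60·a + 115·b = +0.9
  270·a + 65·b = -2.1
Eliminate b (×65 and ×115, subtract): -27150·a = 300.00 → a = ∂h/∂x = -0.01105
Back-substitute: b = ∂h/∂y = +0.01359.
Flow direction (−∇h) has components (+0.01105 E, -0.01359 N).
Azimuth = atan2(E, N) = atan2(+0.01105, -0.01359) = 140.9° ≈ 141°.

141°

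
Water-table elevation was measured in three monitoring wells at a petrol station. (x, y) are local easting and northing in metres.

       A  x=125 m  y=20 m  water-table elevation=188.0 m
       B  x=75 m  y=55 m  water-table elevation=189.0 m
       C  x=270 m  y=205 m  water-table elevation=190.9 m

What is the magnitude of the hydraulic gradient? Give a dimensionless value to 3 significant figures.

0.0211

Taking A as reference: B−A = (-50, 35, +1.0); C−A = (145, 185, +2.9).
Solve a·Δx + b·Δy = Δh: det = (-50)·185 − 145·35 = -14325.
∂h/∂x = [(+1.0)·185 − (+2.9)·35] / -14325 = -0.005829
∂h/∂y = [(-50)·(+2.9) − 145·(+1.0)] / -14325 = +0.02024
|∇h| = √(-0.005829² + 0.02024²) = 0.02106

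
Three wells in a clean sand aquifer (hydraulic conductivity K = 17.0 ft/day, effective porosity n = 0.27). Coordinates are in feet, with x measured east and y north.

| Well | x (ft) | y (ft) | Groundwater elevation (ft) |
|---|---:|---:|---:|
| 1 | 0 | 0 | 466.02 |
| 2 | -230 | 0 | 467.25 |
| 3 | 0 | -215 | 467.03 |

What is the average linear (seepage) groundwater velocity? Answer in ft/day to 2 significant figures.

0.45 ft/day

∂h/∂x = (467.25 − 466.02) / (-230 − 0) = -0.005348
∂h/∂y = (467.03 − 466.02) / (-215 − 0) = -0.004698
|∇h| = √(-0.005348² + -0.004698²) = 0.007118
Seepage velocity v = K·i/n = 17.0 × 0.007118 / 0.27 = 0.4482 ft/day.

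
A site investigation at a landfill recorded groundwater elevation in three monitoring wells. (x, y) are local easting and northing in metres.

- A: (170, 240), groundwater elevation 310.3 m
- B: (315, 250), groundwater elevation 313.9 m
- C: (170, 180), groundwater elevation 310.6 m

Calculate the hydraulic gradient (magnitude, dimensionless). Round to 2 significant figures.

Taking A as reference: B−A = (145, 10, +3.6); C−A = (0, -60, +0.3).
Solve a·Δx + b·Δy = Δh: det = 145·(-60) − 0·10 = -8700.
∂h/∂x = [(+3.6)·(-60) − (+0.3)·10] / -8700 = +0.02517
∂h/∂y = [145·(+0.3) − 0·(+3.6)] / -8700 = -0.005000
|∇h| = √(0.02517² + -0.005000²) = 0.02566

0.026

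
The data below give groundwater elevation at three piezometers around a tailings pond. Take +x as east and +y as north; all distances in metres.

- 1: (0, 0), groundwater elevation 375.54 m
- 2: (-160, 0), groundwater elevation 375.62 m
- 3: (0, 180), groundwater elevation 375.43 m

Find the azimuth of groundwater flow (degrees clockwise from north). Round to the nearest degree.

039°

∂h/∂x = (375.62 − 375.54) / (-160 − 0) = -0.0005000
∂h/∂y = (375.43 − 375.54) / (180 − 0) = -0.0006111
Flow direction (−∇h) has components (+0.0005000 E, +0.0006111 N).
Azimuth = atan2(E, N) = atan2(+0.0005000, +0.0006111) = 39.3° ≈ 039°.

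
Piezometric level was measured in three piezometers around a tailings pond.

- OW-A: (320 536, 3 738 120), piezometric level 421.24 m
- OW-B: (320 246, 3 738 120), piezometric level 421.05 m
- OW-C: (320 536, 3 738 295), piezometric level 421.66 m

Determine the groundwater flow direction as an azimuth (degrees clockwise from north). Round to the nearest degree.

195°

∂h/∂x = (421.05 − 421.24) / (320246 − 320536) = +0.0006552
∂h/∂y = (421.66 − 421.24) / (3738295 − 3738120) = +0.002400
Flow direction (−∇h) has components (-0.0006552 E, -0.002400 N).
Azimuth = atan2(E, N) = atan2(-0.0006552, -0.002400) = 195.3° ≈ 195°.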